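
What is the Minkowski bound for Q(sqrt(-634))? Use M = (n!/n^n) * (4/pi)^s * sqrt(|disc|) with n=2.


d = -634, d mod 4 = 2, so disc(K) = 4d = -2536; |disc(K)| = 2536
Imaginary quadratic field, so n = 2, s = r2 = 1, r1 = 0
M = (n!/n^n) * (4/pi)^s * sqrt(|disc(K)|) = (2!/2^2) * (4/pi)^1 * sqrt(2536)
= 0.5 * 1.273240 * 50.358713
= 32.0594

32.0594


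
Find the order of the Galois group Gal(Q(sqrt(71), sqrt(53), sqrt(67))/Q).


The 3 square roots of distinct primes are multiplicatively independent over Q,
so [K:Q] = 2^3 and Gal(K/Q) is isomorphic to (Z/2Z)^3.
|Gal| = 2^3 = 8

8


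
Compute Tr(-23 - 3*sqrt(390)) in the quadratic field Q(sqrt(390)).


Tr(a + b*sqrt(d)) = (a + b*sqrt(d)) + (a - b*sqrt(d)) = 2a
= 2 * (-23)
= -46

-46


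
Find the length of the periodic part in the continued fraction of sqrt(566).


Run the CF algorithm for sqrt(566).
a_0 = floor(sqrt(566)) = 23; set m_0=0, q_0=1.
Recurrence: m' = q*a - m,  q' = (d - m'^2)/q,  a' = floor((a_0 + m')/q').
  step 1: m=23, q=37, a=1
  step 2: m=14, q=10, a=3
  step 3: m=16, q=31, a=1
  step 4: m=15, q=11, a=3
  step 5: m=18, q=22, a=1
  step 6: m=4, q=25, a=1
  step 7: m=21, q=5, a=8
  step 8: m=19, q=41, a=1
  step 9: m=22, q=2, a=22
  step 10: m=22, q=41, a=1
  step 11: m=19, q=5, a=8
  step 12: m=21, q=25, a=1
  step 13: m=4, q=22, a=1
  step 14: m=18, q=11, a=3
  step 15: m=15, q=31, a=1
  step 16: m=16, q=10, a=3
  step 17: m=14, q=37, a=1
  step 18: m=23, q=1, a=46
a_18 = 2*a_0 = 46, so the period closes here.
sqrt(566) = [23; 1, 3, 1, 3, 1, 1, 8, 1, 22, 1, 8, 1, 1, 3, 1, 3, 1, 46]
Period length = 18

18


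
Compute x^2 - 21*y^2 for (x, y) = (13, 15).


x^2 - d*y^2
= 13^2 - 21*15^2
= 169 - 4725
= -4556

-4556


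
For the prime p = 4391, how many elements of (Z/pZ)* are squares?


For prime p, the number of non-zero quadratic residues is (p-1)/2.
= (4391-1)/2
= 2195

2195


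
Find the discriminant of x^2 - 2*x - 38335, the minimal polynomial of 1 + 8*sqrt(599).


The element 1 + 8*sqrt(599) has minimal polynomial:
x^2 - 2*x - 38335
Discriminant = (-2)^2 - 4*(-38335)
= 4 + 153340
= 153344

153344


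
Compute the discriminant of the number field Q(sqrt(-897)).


For K = Q(sqrt(d)) with d squarefree: disc(K) = d if d = 1 mod 4, and disc(K) = 4d if d = 2 or 3 mod 4.
Here d = -897, and d mod 4 = 3.
d = 3 mod 4, not 1 (O_K = Z[sqrt(d)]), so disc(K) = 4d = 4 * (-897) = -3588

-3588


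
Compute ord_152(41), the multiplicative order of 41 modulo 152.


We want ord_152(41), the smallest k >= 1 with 41^k = 1 mod 152.
n = 152 = 2^3 * 19, phi(152) = 72; the order divides phi(n).
Divisors of 72: 1, 2, 3, 4, 6, 8, 9, 12, 18, 24, 36, 72
Repeated squaring mod 152: 41^1 = 41, 41^2 = 9, 41^4 = 81, 41^8 = 25, 41^16 = 17, 41^32 = 137, 41^64 = 73
Test divisors in increasing order:
  k=1: 41^1 = 41 mod 152
  k=2: 41^2 = 9 mod 152
  k=3: 41^3 = 9 * 41 = 65 mod 152
  k=4: 41^4 = 81 mod 152
  k=6: 41^6 = 81 * 9 = 121 mod 152
  k=8: 41^8 = 25 mod 152
  k=9: 41^9 = 25 * 41 = 113 mod 152
  k=12: 41^12 = 25 * 81 = 49 mod 152
  k=18: 41^18 = 17 * 9 = 1 mod 152  <- first divisor giving 1
Order = 18

18


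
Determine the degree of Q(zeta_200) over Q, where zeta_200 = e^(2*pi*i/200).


The degree equals Euler's totient phi(200).
200 = 2^3 * 5^2
phi(200) = 80

80


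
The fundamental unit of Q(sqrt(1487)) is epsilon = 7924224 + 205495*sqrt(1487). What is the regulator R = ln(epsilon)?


epsilon = 7924224 + 205495*sqrt(1487)
= 1.5848e+07
R = ln(1.5848e+07)
= 16.5786

16.5786


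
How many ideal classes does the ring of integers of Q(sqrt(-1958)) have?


K = Q(sqrt(-1958)). d mod 4 = 2, so D = disc(K) = 4d = -7832
h(K) equals the number of primitive reduced positive-definite forms (a, b, c) = a*x^2 + b*x*y + c*y^2 with b^2 - 4ac = D,
where reduced means |b| <= a <= c, with b >= 0 whenever |b| = a or a = c, and primitive means gcd(a, b, c) = 1.
Reduced forces 3a^2 <= |D| = 7832, so 1 <= a <= 51; b must have the parity of D, and c = (b^2 - D)/(4a) must be an integer >= a.
Enumerate a = 1..51, b in [-a, a]:
  a=1: (1, 0, 1958)  [1]
  a=2: (2, 0, 979)  [1]
  a=3: (3, -2, 653), (3, 2, 653)  [2]
  a=4..5: none
  a=6: (6, -4, 327), (6, 4, 327)  [2]
  a=7: (7, -6, 281), (7, 6, 281)  [2]
  a=8: none
  a=9: (9, -4, 218), (9, 4, 218)  [2]
  a=10: none
  a=11: (11, 0, 178)  [1]
  a=12..13: none
  a=14: (14, -8, 141), (14, 8, 141)  [2]
  a=15..17: none
  a=18: (18, -4, 109), (18, 4, 109)  [2]
  a=19..20: none
  a=21: (21, -20, 98), (21, -8, 94), (21, 8, 94), (21, 20, 98)  [4]
  a=22: (22, 0, 89)  [1]
  a=23..26: none
  a=27: (27, -22, 77), (27, 22, 77)  [2]
  a=28..32: none
  a=33: (33, -22, 63), (33, 22, 63)  [2]
  a=34..36: none
  a=37: (37, -30, 59), (37, 30, 59)  [2]
  a=38..40: none
  a=41: (41, -32, 54), (41, 32, 54)  [2]
  a=42: (42, -20, 49), (42, -8, 47), (42, 8, 47), (42, 20, 49)  [4]
  a=43..51: none
Total reduced forms: 1 + 1 + 2 + 2 + 2 + 2 + 1 + 2 + 2 + 4 + 1 + 2 + 2 + 2 + 2 + 4 = 32
h = 32

32


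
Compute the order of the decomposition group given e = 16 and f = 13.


|D_P| = e * f
= 16 * 13
= 208

208


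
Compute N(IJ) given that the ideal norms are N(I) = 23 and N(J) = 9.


N(IJ) = N(I) * N(J)
= 23 * 9
= 207

207


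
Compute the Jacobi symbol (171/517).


Compute (171/517) via quadratic reciprocity:
  reciprocity: (171/517) -> +(517/171)
  reduce: (4/171)
  pull out 2: (2/171) = -1  (since 171 mod 8 = 3)
  pull out 2: (2/171) = -1  (since 171 mod 8 = 3)
  (1/171) = 1
Product of signs = 1

1


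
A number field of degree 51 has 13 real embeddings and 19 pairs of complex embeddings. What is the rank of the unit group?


By Dirichlet's unit theorem:
rank = r1 + r2 - 1
= 13 + 19 - 1
= 31

31


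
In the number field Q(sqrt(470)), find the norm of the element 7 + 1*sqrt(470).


N(a + b*sqrt(d)) = a^2 - d*b^2
= (7)^2 - (470)*(1)^2
= 49 - 470
= -421

-421


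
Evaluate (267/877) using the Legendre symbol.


p = 877 is prime, so compute (267/877) with the reciprocity algorithm (Jacobi-symbol steps: pull out 2s via (2/n), flip via reciprocity, reduce):
  reciprocity: (267/877) -> +(877/267)
  reduce: (76/267)
  pull out 2: (2/267) = -1  (since 267 mod 8 = 3)
  pull out 2: (2/267) = -1  (since 267 mod 8 = 3)
  reciprocity: (19/267) -> -(267/19)
  reduce: (1/19)
  (1/19) = 1
Product of signs = -1
(267/877) = -1

-1


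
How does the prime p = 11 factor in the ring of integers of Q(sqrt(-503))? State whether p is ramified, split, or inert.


K = Q(sqrt(-503)). Since d mod 4 = 1, disc(K) = -503.
Check p | disc: -503 mod 11 = 3.
p does not divide disc. Compute Legendre symbol (d/p):
3^((11-1)/2) mod 11 = 1
(d/p) = 1, so p splits: (p) = P*P' with e=1, f=1, g=2.
Therefore p is split.

split


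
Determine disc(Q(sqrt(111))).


For K = Q(sqrt(d)) with d squarefree: disc(K) = d if d = 1 mod 4, and disc(K) = 4d if d = 2 or 3 mod 4.
Here d = 111, and d mod 4 = 3.
d = 3 mod 4, not 1 (O_K = Z[sqrt(d)]), so disc(K) = 4d = 4 * (111) = 444

444


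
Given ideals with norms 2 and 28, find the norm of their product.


N(IJ) = N(I) * N(J)
= 2 * 28
= 56

56


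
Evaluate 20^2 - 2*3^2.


x^2 - d*y^2
= 20^2 - 2*3^2
= 400 - 18
= 382

382


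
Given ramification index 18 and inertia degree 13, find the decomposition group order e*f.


|D_P| = e * f
= 18 * 13
= 234

234


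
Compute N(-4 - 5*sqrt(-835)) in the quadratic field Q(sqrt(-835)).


N(a + b*sqrt(d)) = a^2 - d*b^2
= (-4)^2 - (-835)*(-5)^2
= 16 + 20875
= 20891

20891


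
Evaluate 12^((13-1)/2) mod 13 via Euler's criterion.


p = 13 is prime and the exponent is (p-1)/2 = 6, so by Euler's criterion 12^6 = (12/13) = +1 or -1 mod 13.
Compute by square-and-multiply:
  6 = 4 + 2 (binary 110)
  Repeated squaring mod 13: 12^1 = 12, 12^2 = 1, 12^4 = 1
  12^6 = 12^4 * 12^2 = 1 * 1 mod 13
    1 * 1 = 1 = 1 mod 13
  12^6 = 1 mod 13
Result 1: 12 is a quadratic residue mod 13.
12^6 mod 13 = 1

1


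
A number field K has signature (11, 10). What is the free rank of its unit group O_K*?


By Dirichlet's unit theorem:
rank = r1 + r2 - 1
= 11 + 10 - 1
= 20

20


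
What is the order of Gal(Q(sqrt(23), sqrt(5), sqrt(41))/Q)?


The 3 square roots of distinct primes are multiplicatively independent over Q,
so [K:Q] = 2^3 and Gal(K/Q) is isomorphic to (Z/2Z)^3.
|Gal| = 2^3 = 8

8


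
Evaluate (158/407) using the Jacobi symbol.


Compute (158/407) via quadratic reciprocity:
  pull out 2: (2/407) = +1  (since 407 mod 8 = 7)
  reciprocity: (79/407) -> -(407/79)
  reduce: (12/79)
  pull out 2: (2/79) = +1  (since 79 mod 8 = 7)
  pull out 2: (2/79) = +1  (since 79 mod 8 = 7)
  reciprocity: (3/79) -> -(79/3)
  reduce: (1/3)
  (1/3) = 1
Product of signs = 1

1


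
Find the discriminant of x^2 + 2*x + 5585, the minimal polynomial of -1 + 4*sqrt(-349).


The element -1 + 4*sqrt(-349) has minimal polynomial:
x^2 + 2*x + 5585
Discriminant = (2)^2 - 4*(5585)
= 4 - 22340
= -22336

-22336


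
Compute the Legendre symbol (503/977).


p = 977 is prime, so compute (503/977) with the reciprocity algorithm (Jacobi-symbol steps: pull out 2s via (2/n), flip via reciprocity, reduce):
  reciprocity: (503/977) -> +(977/503)
  reduce: (474/503)
  pull out 2: (2/503) = +1  (since 503 mod 8 = 7)
  reciprocity: (237/503) -> +(503/237)
  reduce: (29/237)
  reciprocity: (29/237) -> +(237/29)
  reduce: (5/29)
  reciprocity: (5/29) -> +(29/5)
  reduce: (4/5)
  pull out 2: (2/5) = -1  (since 5 mod 8 = 5)
  pull out 2: (2/5) = -1  (since 5 mod 8 = 5)
  (1/5) = 1
Product of signs = 1
(503/977) = 1

1


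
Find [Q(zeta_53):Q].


The degree equals Euler's totient phi(53).
53 = 53
phi(53) = 52

52


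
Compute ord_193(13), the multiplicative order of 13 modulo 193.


We want ord_193(13), the smallest k >= 1 with 13^k = 1 mod 193.
n = 193 = 193, phi(193) = 192; the order divides phi(n).
Divisors of 192: 1, 2, 3, 4, 6, 8, 12, 16, 24, 32, 48, 64, 96, 192
Repeated squaring mod 193: 13^1 = 13, 13^2 = 169, 13^4 = 190, 13^8 = 9, 13^16 = 81, 13^32 = 192, 13^64 = 1, 13^128 = 1
Test divisors in increasing order:
  k=1: 13^1 = 13 mod 193
  k=2: 13^2 = 169 mod 193
  k=3: 13^3 = 169 * 13 = 74 mod 193
  k=4: 13^4 = 190 mod 193
  k=6: 13^6 = 190 * 169 = 72 mod 193
  k=8: 13^8 = 9 mod 193
  k=12: 13^12 = 9 * 190 = 166 mod 193
  k=16: 13^16 = 81 mod 193
  k=24: 13^24 = 81 * 9 = 150 mod 193
  k=32: 13^32 = 192 mod 193
  k=48: 13^48 = 192 * 81 = 112 mod 193
  k=64: 13^64 = 1 mod 193  <- first divisor giving 1
Order = 64

64


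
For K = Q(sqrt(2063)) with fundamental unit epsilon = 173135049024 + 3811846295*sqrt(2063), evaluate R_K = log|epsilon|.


epsilon = 173135049024 + 3811846295*sqrt(2063)
= 3.4627e+11
R = ln(3.4627e+11)
= 26.5705

26.5705


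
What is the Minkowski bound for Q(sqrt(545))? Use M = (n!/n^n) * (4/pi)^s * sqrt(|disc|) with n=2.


d = 545, d mod 4 = 1, so disc(K) = d = 545; |disc(K)| = 545
Real quadratic field, so n = 2, s = r2 = 0, r1 = 2
M = (n!/n^n) * (4/pi)^s * sqrt(|disc(K)|) = (2!/2^2) * (4/pi)^0 * sqrt(545)
= 0.5 * 1.000000 * 23.345235
= 11.6726

11.6726


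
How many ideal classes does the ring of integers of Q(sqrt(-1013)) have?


K = Q(sqrt(-1013)). d mod 4 = 3, so D = disc(K) = 4d = -4052
h(K) equals the number of primitive reduced positive-definite forms (a, b, c) = a*x^2 + b*x*y + c*y^2 with b^2 - 4ac = D,
where reduced means |b| <= a <= c, with b >= 0 whenever |b| = a or a = c, and primitive means gcd(a, b, c) = 1.
Reduced forces 3a^2 <= |D| = 4052, so 1 <= a <= 36; b must have the parity of D, and c = (b^2 - D)/(4a) must be an integer >= a.
Enumerate a = 1..36, b in [-a, a]:
  a=1: (1, 0, 1013)  [1]
  a=2: (2, 2, 507)  [1]
  a=3: (3, -2, 338), (3, 2, 338)  [2]
  a=4..5: none
  a=6: (6, -2, 169), (6, 2, 169)  [2]
  a=7: (7, -6, 146), (7, 6, 146)  [2]
  a=8: none
  a=9: (9, -4, 113), (9, 4, 113)  [2]
  a=10..12: none
  a=13: (13, -2, 78), (13, 2, 78)  [2]
  a=14: (14, -6, 73), (14, 6, 73)  [2]
  a=15..17: none
  a=18: (18, -14, 59), (18, 14, 59)  [2]
  a=19..20: none
  a=21: (21, -20, 53), (21, -8, 49), (21, 8, 49), (21, 20, 53)  [4]
  a=22..25: none
  a=26: (26, -2, 39), (26, 2, 39)  [2]
  a=27: (27, -22, 42), (27, 22, 42)  [2]
  a=28..30: none
  a=31: (31, -28, 39), (31, 28, 39)  [2]
  a=32..36: none
Total reduced forms: 1 + 1 + 2 + 2 + 2 + 2 + 2 + 2 + 2 + 4 + 2 + 2 + 2 = 26
h = 26

26


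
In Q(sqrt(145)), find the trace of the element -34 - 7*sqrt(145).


Tr(a + b*sqrt(d)) = (a + b*sqrt(d)) + (a - b*sqrt(d)) = 2a
= 2 * (-34)
= -68

-68


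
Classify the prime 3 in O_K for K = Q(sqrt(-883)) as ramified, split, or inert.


K = Q(sqrt(-883)). Since d mod 4 = 1, disc(K) = -883.
Check p | disc: -883 mod 3 = 2.
p does not divide disc. Compute Legendre symbol (d/p):
2^((3-1)/2) mod 3 = -1
(d/p) = -1, so p is inert: (p) stays prime with e=1, f=2, g=1.
Therefore p is inert.

inert


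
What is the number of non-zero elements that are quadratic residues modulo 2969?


For prime p, the number of non-zero quadratic residues is (p-1)/2.
= (2969-1)/2
= 1484

1484


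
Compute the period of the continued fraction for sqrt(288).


Run the CF algorithm for sqrt(288).
a_0 = floor(sqrt(288)) = 16; set m_0=0, q_0=1.
Recurrence: m' = q*a - m,  q' = (d - m'^2)/q,  a' = floor((a_0 + m')/q').
  step 1: m=16, q=32, a=1
  step 2: m=16, q=1, a=32
a_2 = 2*a_0 = 32, so the period closes here.
sqrt(288) = [16; 1, 32]
Period length = 2

2


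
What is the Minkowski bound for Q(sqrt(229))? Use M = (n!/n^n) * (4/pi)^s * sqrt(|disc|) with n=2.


d = 229, d mod 4 = 1, so disc(K) = d = 229; |disc(K)| = 229
Real quadratic field, so n = 2, s = r2 = 0, r1 = 2
M = (n!/n^n) * (4/pi)^s * sqrt(|disc(K)|) = (2!/2^2) * (4/pi)^0 * sqrt(229)
= 0.5 * 1.000000 * 15.132746
= 7.5664

7.5664


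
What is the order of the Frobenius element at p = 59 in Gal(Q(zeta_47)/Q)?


The Frobenius at p in Gal(Q(zeta_n)/Q) = (Z/nZ)* is the class of p, so its order is ord_47(59), the smallest k >= 1 with 59^k = 1 mod 47.
n = 47 = 47, phi(47) = 46; the order divides phi(n).
Divisors of 46: 1, 2, 23, 46
Repeated squaring mod 47: 59^1 = 12, 59^2 = 3, 59^4 = 9, 59^8 = 34, 59^16 = 28, 59^32 = 32
Test divisors in increasing order:
  k=1: 59^1 = 12 mod 47
  k=2: 59^2 = 3 mod 47
  k=23: 59^23 = 28 * 9 * 3 * 12 = 1 mod 47  <- first divisor giving 1
Order = 23

23


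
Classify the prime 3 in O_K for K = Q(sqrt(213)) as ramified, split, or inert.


K = Q(sqrt(213)). Since d mod 4 = 1, disc(K) = 213.
Check p | disc: 213 mod 3 = 0.
p divides disc, so p ramifies: (p) = P^2 with e=2, f=1, g=1.
Therefore p is ramified.

ramified


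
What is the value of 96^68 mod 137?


p = 137 is prime and the exponent is (p-1)/2 = 68, so by Euler's criterion 96^68 = (96/137) = +1 or -1 mod 137.
Compute by square-and-multiply:
  68 = 64 + 4 (binary 1000100)
  Repeated squaring mod 137: 96^1 = 96, 96^2 = 37, 96^4 = 136, 96^8 = 1, 96^16 = 1, 96^32 = 1, 96^64 = 1
  96^68 = 96^64 * 96^4 = 1 * 136 mod 137
    1 * 136 = 136 = 136 mod 137
  96^68 = 136 mod 137
Result 136 = p - 1 = -1 mod 137: 96 is a quadratic non-residue mod 137. As a residue in [0, p-1] the value is 136.
96^68 mod 137 = 136

136


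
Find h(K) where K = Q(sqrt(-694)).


K = Q(sqrt(-694)). d mod 4 = 2, so D = disc(K) = 4d = -2776
h(K) equals the number of primitive reduced positive-definite forms (a, b, c) = a*x^2 + b*x*y + c*y^2 with b^2 - 4ac = D,
where reduced means |b| <= a <= c, with b >= 0 whenever |b| = a or a = c, and primitive means gcd(a, b, c) = 1.
Reduced forces 3a^2 <= |D| = 2776, so 1 <= a <= 30; b must have the parity of D, and c = (b^2 - D)/(4a) must be an integer >= a.
Enumerate a = 1..30, b in [-a, a]:
  a=1: (1, 0, 694)  [1]
  a=2: (2, 0, 347)  [1]
  a=3..4: none
  a=5: (5, -2, 139), (5, 2, 139)  [2]
  a=6..9: none
  a=10: (10, -8, 71), (10, 8, 71)  [2]
  a=11..18: none
  a=19: (19, -6, 37), (19, 6, 37)  [2]
  a=20..24: none
  a=25: (25, -18, 31), (25, 18, 31)  [2]
  a=26..30: none
Total reduced forms: 1 + 1 + 2 + 2 + 2 + 2 = 10
h = 10

10


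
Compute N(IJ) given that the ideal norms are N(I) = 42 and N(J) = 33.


N(IJ) = N(I) * N(J)
= 42 * 33
= 1386

1386


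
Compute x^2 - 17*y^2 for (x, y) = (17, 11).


x^2 - d*y^2
= 17^2 - 17*11^2
= 289 - 2057
= -1768

-1768


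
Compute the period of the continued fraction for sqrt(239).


Run the CF algorithm for sqrt(239).
a_0 = floor(sqrt(239)) = 15; set m_0=0, q_0=1.
Recurrence: m' = q*a - m,  q' = (d - m'^2)/q,  a' = floor((a_0 + m')/q').
  step 1: m=15, q=14, a=2
  step 2: m=13, q=5, a=5
  step 3: m=12, q=19, a=1
  step 4: m=7, q=10, a=2
  step 5: m=13, q=7, a=4
  step 6: m=15, q=2, a=15
  step 7: m=15, q=7, a=4
  step 8: m=13, q=10, a=2
  step 9: m=7, q=19, a=1
  step 10: m=12, q=5, a=5
  step 11: m=13, q=14, a=2
  step 12: m=15, q=1, a=30
a_12 = 2*a_0 = 30, so the period closes here.
sqrt(239) = [15; 2, 5, 1, 2, 4, 15, 4, 2, 1, 5, 2, 30]
Period length = 12

12


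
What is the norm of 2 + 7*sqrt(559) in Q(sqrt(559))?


N(a + b*sqrt(d)) = a^2 - d*b^2
= (2)^2 - (559)*(7)^2
= 4 - 27391
= -27387

-27387


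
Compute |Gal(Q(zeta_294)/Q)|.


|Gal(Q(zeta_294)/Q)| = phi(294)
= 84

84


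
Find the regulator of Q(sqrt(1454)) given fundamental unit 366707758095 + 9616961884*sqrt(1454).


epsilon = 366707758095 + 9616961884*sqrt(1454)
= 7.3342e+11
R = ln(7.3342e+11)
= 27.3210

27.3210


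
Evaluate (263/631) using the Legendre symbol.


p = 631 is prime, so compute (263/631) with the reciprocity algorithm (Jacobi-symbol steps: pull out 2s via (2/n), flip via reciprocity, reduce):
  reciprocity: (263/631) -> -(631/263)
  reduce: (105/263)
  reciprocity: (105/263) -> +(263/105)
  reduce: (53/105)
  reciprocity: (53/105) -> +(105/53)
  reduce: (52/53)
  pull out 2: (2/53) = -1  (since 53 mod 8 = 5)
  pull out 2: (2/53) = -1  (since 53 mod 8 = 5)
  reciprocity: (13/53) -> +(53/13)
  reduce: (1/13)
  (1/13) = 1
Product of signs = -1
(263/631) = -1

-1


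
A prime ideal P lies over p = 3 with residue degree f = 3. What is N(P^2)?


N(P^a) = p^(a*f)
= 3^(2*3)
= 3^6
= 729

729


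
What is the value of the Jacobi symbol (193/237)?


Compute (193/237) via quadratic reciprocity:
  reciprocity: (193/237) -> +(237/193)
  reduce: (44/193)
  pull out 2: (2/193) = +1  (since 193 mod 8 = 1)
  pull out 2: (2/193) = +1  (since 193 mod 8 = 1)
  reciprocity: (11/193) -> +(193/11)
  reduce: (6/11)
  pull out 2: (2/11) = -1  (since 11 mod 8 = 3)
  reciprocity: (3/11) -> -(11/3)
  reduce: (2/3)
  pull out 2: (2/3) = -1  (since 3 mod 8 = 3)
  (1/3) = 1
Product of signs = -1

-1


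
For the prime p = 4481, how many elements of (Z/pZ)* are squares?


For prime p, the number of non-zero quadratic residues is (p-1)/2.
= (4481-1)/2
= 2240

2240


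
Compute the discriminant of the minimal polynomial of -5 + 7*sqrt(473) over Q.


The element -5 + 7*sqrt(473) has minimal polynomial:
x^2 + 10*x - 23152
Discriminant = (10)^2 - 4*(-23152)
= 100 + 92608
= 92708

92708


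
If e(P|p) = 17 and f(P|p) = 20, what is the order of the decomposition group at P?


|D_P| = e * f
= 17 * 20
= 340

340


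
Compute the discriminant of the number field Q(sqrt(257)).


For K = Q(sqrt(d)) with d squarefree: disc(K) = d if d = 1 mod 4, and disc(K) = 4d if d = 2 or 3 mod 4.
Here d = 257, and d mod 4 = 1.
d = 1 mod 4 (O_K = Z[(1+sqrt(d))/2]), so disc(K) = d = 257

257


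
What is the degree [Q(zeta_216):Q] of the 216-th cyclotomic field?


The degree equals Euler's totient phi(216).
216 = 2^3 * 3^3
phi(216) = 72

72


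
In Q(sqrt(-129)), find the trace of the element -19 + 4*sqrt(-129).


Tr(a + b*sqrt(d)) = (a + b*sqrt(d)) + (a - b*sqrt(d)) = 2a
= 2 * (-19)
= -38

-38


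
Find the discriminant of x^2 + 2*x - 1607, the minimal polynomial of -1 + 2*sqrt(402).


The element -1 + 2*sqrt(402) has minimal polynomial:
x^2 + 2*x - 1607
Discriminant = (2)^2 - 4*(-1607)
= 4 + 6428
= 6432

6432


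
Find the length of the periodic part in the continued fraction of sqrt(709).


Run the CF algorithm for sqrt(709).
a_0 = floor(sqrt(709)) = 26; set m_0=0, q_0=1.
Recurrence: m' = q*a - m,  q' = (d - m'^2)/q,  a' = floor((a_0 + m')/q').
  step 1: m=26, q=33, a=1
  step 2: m=7, q=20, a=1
  step 3: m=13, q=27, a=1
  step 4: m=14, q=19, a=2
  step 5: m=24, q=7, a=7
  step 6: m=25, q=12, a=4
  step 7: m=23, q=15, a=3
  step 8: m=22, q=15, a=3
  step 9: m=23, q=12, a=4
  step 10: m=25, q=7, a=7
  step 11: m=24, q=19, a=2
  step 12: m=14, q=27, a=1
  step 13: m=13, q=20, a=1
  step 14: m=7, q=33, a=1
  step 15: m=26, q=1, a=52
a_15 = 2*a_0 = 52, so the period closes here.
sqrt(709) = [26; 1, 1, 1, 2, 7, 4, 3, 3, 4, 7, 2, 1, 1, 1, 52]
Period length = 15

15


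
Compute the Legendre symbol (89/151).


p = 151 is prime, so compute (89/151) with the reciprocity algorithm (Jacobi-symbol steps: pull out 2s via (2/n), flip via reciprocity, reduce):
  reciprocity: (89/151) -> +(151/89)
  reduce: (62/89)
  pull out 2: (2/89) = +1  (since 89 mod 8 = 1)
  reciprocity: (31/89) -> +(89/31)
  reduce: (27/31)
  reciprocity: (27/31) -> -(31/27)
  reduce: (4/27)
  pull out 2: (2/27) = -1  (since 27 mod 8 = 3)
  pull out 2: (2/27) = -1  (since 27 mod 8 = 3)
  (1/27) = 1
Product of signs = -1
(89/151) = -1

-1


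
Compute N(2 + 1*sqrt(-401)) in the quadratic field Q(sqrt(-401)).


N(a + b*sqrt(d)) = a^2 - d*b^2
= (2)^2 - (-401)*(1)^2
= 4 + 401
= 405

405


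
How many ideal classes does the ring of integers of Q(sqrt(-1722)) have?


K = Q(sqrt(-1722)). d mod 4 = 2, so D = disc(K) = 4d = -6888
h(K) equals the number of primitive reduced positive-definite forms (a, b, c) = a*x^2 + b*x*y + c*y^2 with b^2 - 4ac = D,
where reduced means |b| <= a <= c, with b >= 0 whenever |b| = a or a = c, and primitive means gcd(a, b, c) = 1.
Reduced forces 3a^2 <= |D| = 6888, so 1 <= a <= 47; b must have the parity of D, and c = (b^2 - D)/(4a) must be an integer >= a.
Enumerate a = 1..47, b in [-a, a]:
  a=1: (1, 0, 1722)  [1]
  a=2: (2, 0, 861)  [1]
  a=3: (3, 0, 574)  [1]
  a=4..5: none
  a=6: (6, 0, 287)  [1]
  a=7: (7, 0, 246)  [1]
  a=8..10: none
  a=11: (11, -8, 158), (11, 8, 158)  [2]
  a=12..13: none
  a=14: (14, 0, 123)  [1]
  a=15..18: none
  a=19: (19, -16, 94), (19, 16, 94)  [2]
  a=20: none
  a=21: (21, 0, 82)  [1]
  a=22: (22, -8, 79), (22, 8, 79)  [2]
  a=23: (23, -14, 77), (23, 14, 77)  [2]
  a=24..30: none
  a=31: (31, -26, 61), (31, 26, 61)  [2]
  a=32: none
  a=33: (33, -30, 59), (33, 30, 59)  [2]
  a=34..37: none
  a=38: (38, -16, 47), (38, 16, 47)  [2]
  a=39..40: none
  a=41: (41, 0, 42)  [1]
  a=42: none
  a=43: (43, -32, 46), (43, 32, 46)  [2]
  a=44..47: none
Total reduced forms: 1 + 1 + 1 + 1 + 1 + 2 + 1 + 2 + 1 + 2 + 2 + 2 + 2 + 2 + 1 + 2 = 24
h = 24

24


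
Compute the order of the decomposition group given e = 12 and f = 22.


|D_P| = e * f
= 12 * 22
= 264

264


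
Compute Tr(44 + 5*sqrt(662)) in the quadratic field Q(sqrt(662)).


Tr(a + b*sqrt(d)) = (a + b*sqrt(d)) + (a - b*sqrt(d)) = 2a
= 2 * (44)
= 88

88


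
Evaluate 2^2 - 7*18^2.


x^2 - d*y^2
= 2^2 - 7*18^2
= 4 - 2268
= -2264

-2264


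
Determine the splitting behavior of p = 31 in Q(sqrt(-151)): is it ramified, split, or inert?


K = Q(sqrt(-151)). Since d mod 4 = 1, disc(K) = -151.
Check p | disc: -151 mod 31 = 4.
p does not divide disc. Compute Legendre symbol (d/p):
4^((31-1)/2) mod 31 = 1
(d/p) = 1, so p splits: (p) = P*P' with e=1, f=1, g=2.
Therefore p is split.

split


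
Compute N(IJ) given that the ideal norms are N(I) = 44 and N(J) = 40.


N(IJ) = N(I) * N(J)
= 44 * 40
= 1760

1760


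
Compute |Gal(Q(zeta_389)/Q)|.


|Gal(Q(zeta_389)/Q)| = phi(389)
= 388

388


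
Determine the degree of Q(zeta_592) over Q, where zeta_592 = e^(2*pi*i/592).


The degree equals Euler's totient phi(592).
592 = 2^4 * 37
phi(592) = 288

288


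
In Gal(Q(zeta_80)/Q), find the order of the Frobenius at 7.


The Frobenius at p in Gal(Q(zeta_n)/Q) = (Z/nZ)* is the class of p, so its order is ord_80(7), the smallest k >= 1 with 7^k = 1 mod 80.
n = 80 = 2^4 * 5, phi(80) = 32; the order divides phi(n).
Divisors of 32: 1, 2, 4, 8, 16, 32
Repeated squaring mod 80: 7^1 = 7, 7^2 = 49, 7^4 = 1, 7^8 = 1, 7^16 = 1, 7^32 = 1
Test divisors in increasing order:
  k=1: 7^1 = 7 mod 80
  k=2: 7^2 = 49 mod 80
  k=4: 7^4 = 1 mod 80  <- first divisor giving 1
Order = 4

4


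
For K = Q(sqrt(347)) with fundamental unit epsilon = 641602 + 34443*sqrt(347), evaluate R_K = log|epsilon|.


epsilon = 641602 + 34443*sqrt(347)
= 1.2832e+06
R = ln(1.2832e+06)
= 14.0649

14.0649


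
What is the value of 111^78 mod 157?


p = 157 is prime and the exponent is (p-1)/2 = 78, so by Euler's criterion 111^78 = (111/157) = +1 or -1 mod 157.
Compute by square-and-multiply:
  78 = 64 + 8 + 4 + 2 (binary 1001110)
  Repeated squaring mod 157: 111^1 = 111, 111^2 = 75, 111^4 = 130, 111^8 = 101, 111^16 = 153, 111^32 = 16, 111^64 = 99
  111^78 = 111^64 * 111^8 * 111^4 * 111^2 = 99 * 101 * 130 * 75 mod 157
    99 * 101 = 9999 = 108 mod 157
    108 * 130 = 14040 = 67 mod 157
    67 * 75 = 5025 = 1 mod 157
  111^78 = 1 mod 157
Result 1: 111 is a quadratic residue mod 157.
111^78 mod 157 = 1

1


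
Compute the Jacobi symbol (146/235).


Compute (146/235) via quadratic reciprocity:
  pull out 2: (2/235) = -1  (since 235 mod 8 = 3)
  reciprocity: (73/235) -> +(235/73)
  reduce: (16/73)
  pull out 2: (2/73) = +1  (since 73 mod 8 = 1)
  pull out 2: (2/73) = +1  (since 73 mod 8 = 1)
  pull out 2: (2/73) = +1  (since 73 mod 8 = 1)
  pull out 2: (2/73) = +1  (since 73 mod 8 = 1)
  (1/73) = 1
Product of signs = -1

-1


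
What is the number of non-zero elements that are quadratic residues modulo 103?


For prime p, the number of non-zero quadratic residues is (p-1)/2.
= (103-1)/2
= 51

51


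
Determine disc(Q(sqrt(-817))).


For K = Q(sqrt(d)) with d squarefree: disc(K) = d if d = 1 mod 4, and disc(K) = 4d if d = 2 or 3 mod 4.
Here d = -817, and d mod 4 = 3.
d = 3 mod 4, not 1 (O_K = Z[sqrt(d)]), so disc(K) = 4d = 4 * (-817) = -3268

-3268


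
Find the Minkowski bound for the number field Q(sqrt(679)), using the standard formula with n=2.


d = 679, d mod 4 = 3, so disc(K) = 4d = 2716; |disc(K)| = 2716
Real quadratic field, so n = 2, s = r2 = 0, r1 = 2
M = (n!/n^n) * (4/pi)^s * sqrt(|disc(K)|) = (2!/2^2) * (4/pi)^0 * sqrt(2716)
= 0.5 * 1.000000 * 52.115257
= 26.0576

26.0576


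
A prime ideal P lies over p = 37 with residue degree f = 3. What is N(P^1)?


N(P^a) = p^(a*f)
= 37^(1*3)
= 37^3
= 50653

50653


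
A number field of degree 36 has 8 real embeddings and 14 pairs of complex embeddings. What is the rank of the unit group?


By Dirichlet's unit theorem:
rank = r1 + r2 - 1
= 8 + 14 - 1
= 21

21


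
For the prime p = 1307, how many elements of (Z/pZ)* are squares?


For prime p, the number of non-zero quadratic residues is (p-1)/2.
= (1307-1)/2
= 653

653


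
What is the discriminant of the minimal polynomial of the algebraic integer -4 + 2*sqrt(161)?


The element -4 + 2*sqrt(161) has minimal polynomial:
x^2 + 8*x - 628
Discriminant = (8)^2 - 4*(-628)
= 64 + 2512
= 2576

2576


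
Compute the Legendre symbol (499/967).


p = 967 is prime, so compute (499/967) with the reciprocity algorithm (Jacobi-symbol steps: pull out 2s via (2/n), flip via reciprocity, reduce):
  reciprocity: (499/967) -> -(967/499)
  reduce: (468/499)
  pull out 2: (2/499) = -1  (since 499 mod 8 = 3)
  pull out 2: (2/499) = -1  (since 499 mod 8 = 3)
  reciprocity: (117/499) -> +(499/117)
  reduce: (31/117)
  reciprocity: (31/117) -> +(117/31)
  reduce: (24/31)
  pull out 2: (2/31) = +1  (since 31 mod 8 = 7)
  pull out 2: (2/31) = +1  (since 31 mod 8 = 7)
  pull out 2: (2/31) = +1  (since 31 mod 8 = 7)
  reciprocity: (3/31) -> -(31/3)
  reduce: (1/3)
  (1/3) = 1
Product of signs = 1
(499/967) = 1

1


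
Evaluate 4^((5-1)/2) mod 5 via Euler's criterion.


p = 5 is prime and the exponent is (p-1)/2 = 2, so by Euler's criterion 4^2 = (4/5) = +1 or -1 mod 5.
Compute by square-and-multiply:
  2 = 2 (binary 10)
  Repeated squaring mod 5: 4^1 = 4, 4^2 = 1
  4^2 = 1 mod 5
Result 1: 4 is a quadratic residue mod 5.
4^2 mod 5 = 1

1


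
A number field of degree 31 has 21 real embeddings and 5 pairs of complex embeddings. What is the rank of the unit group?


By Dirichlet's unit theorem:
rank = r1 + r2 - 1
= 21 + 5 - 1
= 25

25


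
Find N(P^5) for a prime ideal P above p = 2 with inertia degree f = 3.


N(P^a) = p^(a*f)
= 2^(5*3)
= 2^15
= 32768

32768


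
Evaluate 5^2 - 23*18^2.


x^2 - d*y^2
= 5^2 - 23*18^2
= 25 - 7452
= -7427

-7427


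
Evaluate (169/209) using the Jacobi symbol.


Compute (169/209) via quadratic reciprocity:
  reciprocity: (169/209) -> +(209/169)
  reduce: (40/169)
  pull out 2: (2/169) = +1  (since 169 mod 8 = 1)
  pull out 2: (2/169) = +1  (since 169 mod 8 = 1)
  pull out 2: (2/169) = +1  (since 169 mod 8 = 1)
  reciprocity: (5/169) -> +(169/5)
  reduce: (4/5)
  pull out 2: (2/5) = -1  (since 5 mod 8 = 5)
  pull out 2: (2/5) = -1  (since 5 mod 8 = 5)
  (1/5) = 1
Product of signs = 1

1


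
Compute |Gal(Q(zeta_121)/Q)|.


|Gal(Q(zeta_121)/Q)| = phi(121)
= 110

110


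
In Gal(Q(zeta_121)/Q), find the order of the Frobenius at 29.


The Frobenius at p in Gal(Q(zeta_n)/Q) = (Z/nZ)* is the class of p, so its order is ord_121(29), the smallest k >= 1 with 29^k = 1 mod 121.
n = 121 = 11^2, phi(121) = 110; the order divides phi(n).
Divisors of 110: 1, 2, 5, 10, 11, 22, 55, 110
Repeated squaring mod 121: 29^1 = 29, 29^2 = 115, 29^4 = 36, 29^8 = 86, 29^16 = 15, 29^32 = 104, 29^64 = 47
Test divisors in increasing order:
  k=1: 29^1 = 29 mod 121
  k=2: 29^2 = 115 mod 121
  k=5: 29^5 = 36 * 29 = 76 mod 121
  k=10: 29^10 = 86 * 115 = 89 mod 121
  k=11: 29^11 = 86 * 115 * 29 = 40 mod 121
  k=22: 29^22 = 15 * 36 * 115 = 27 mod 121
  k=55: 29^55 = 104 * 15 * 36 * 115 * 29 = 120 mod 121
  k=110: 29^110 = 47 * 104 * 86 * 36 * 115 = 1 mod 121  <- first divisor giving 1
Order = 110

110


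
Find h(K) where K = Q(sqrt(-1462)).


K = Q(sqrt(-1462)). d mod 4 = 2, so D = disc(K) = 4d = -5848
h(K) equals the number of primitive reduced positive-definite forms (a, b, c) = a*x^2 + b*x*y + c*y^2 with b^2 - 4ac = D,
where reduced means |b| <= a <= c, with b >= 0 whenever |b| = a or a = c, and primitive means gcd(a, b, c) = 1.
Reduced forces 3a^2 <= |D| = 5848, so 1 <= a <= 44; b must have the parity of D, and c = (b^2 - D)/(4a) must be an integer >= a.
Enumerate a = 1..44, b in [-a, a]:
  a=1: (1, 0, 1462)  [1]
  a=2: (2, 0, 731)  [1]
  a=3..6: none
  a=7: (7, -2, 209), (7, 2, 209)  [2]
  a=8..10: none
  a=11: (11, -2, 133), (11, 2, 133)  [2]
  a=12..13: none
  a=14: (14, -12, 107), (14, 12, 107)  [2]
  a=15..16: none
  a=17: (17, 0, 86)  [1]
  a=18: none
  a=19: (19, -2, 77), (19, 2, 77)  [2]
  a=20..21: none
  a=22: (22, -20, 71), (22, 20, 71)  [2]
  a=23..33: none
  a=34: (34, 0, 43)  [1]
  a=35..37: none
  a=38: (38, -36, 47), (38, 36, 47)  [2]
  a=39..44: none
Total reduced forms: 1 + 1 + 2 + 2 + 2 + 1 + 2 + 2 + 1 + 2 = 16
h = 16

16


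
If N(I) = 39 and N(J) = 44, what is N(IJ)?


N(IJ) = N(I) * N(J)
= 39 * 44
= 1716

1716


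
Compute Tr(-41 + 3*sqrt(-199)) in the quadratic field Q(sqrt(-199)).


Tr(a + b*sqrt(d)) = (a + b*sqrt(d)) + (a - b*sqrt(d)) = 2a
= 2 * (-41)
= -82

-82


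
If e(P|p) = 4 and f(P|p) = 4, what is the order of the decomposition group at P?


|D_P| = e * f
= 4 * 4
= 16

16


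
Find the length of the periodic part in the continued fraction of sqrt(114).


Run the CF algorithm for sqrt(114).
a_0 = floor(sqrt(114)) = 10; set m_0=0, q_0=1.
Recurrence: m' = q*a - m,  q' = (d - m'^2)/q,  a' = floor((a_0 + m')/q').
  step 1: m=10, q=14, a=1
  step 2: m=4, q=7, a=2
  step 3: m=10, q=2, a=10
  step 4: m=10, q=7, a=2
  step 5: m=4, q=14, a=1
  step 6: m=10, q=1, a=20
a_6 = 2*a_0 = 20, so the period closes here.
sqrt(114) = [10; 1, 2, 10, 2, 1, 20]
Period length = 6

6


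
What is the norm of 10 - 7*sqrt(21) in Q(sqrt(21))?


N(a + b*sqrt(d)) = a^2 - d*b^2
= (10)^2 - (21)*(-7)^2
= 100 - 1029
= -929

-929


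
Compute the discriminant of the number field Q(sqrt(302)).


For K = Q(sqrt(d)) with d squarefree: disc(K) = d if d = 1 mod 4, and disc(K) = 4d if d = 2 or 3 mod 4.
Here d = 302, and d mod 4 = 2.
d = 2 mod 4, not 1 (O_K = Z[sqrt(d)]), so disc(K) = 4d = 4 * (302) = 1208

1208


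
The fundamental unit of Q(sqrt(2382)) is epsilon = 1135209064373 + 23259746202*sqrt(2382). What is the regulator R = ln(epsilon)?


epsilon = 1135209064373 + 23259746202*sqrt(2382)
= 2.2704e+12
R = ln(2.2704e+12)
= 28.4510

28.4510


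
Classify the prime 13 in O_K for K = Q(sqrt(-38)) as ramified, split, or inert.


K = Q(sqrt(-38)). Since d mod 4 = 2, disc(K) = -152.
Check p | disc: -152 mod 13 = 4.
p does not divide disc. Compute Legendre symbol (d/p):
1^((13-1)/2) mod 13 = 1
(d/p) = 1, so p splits: (p) = P*P' with e=1, f=1, g=2.
Therefore p is split.

split


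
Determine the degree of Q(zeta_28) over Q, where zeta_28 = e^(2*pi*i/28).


The degree equals Euler's totient phi(28).
28 = 2^2 * 7
phi(28) = 12

12


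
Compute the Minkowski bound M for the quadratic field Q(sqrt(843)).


d = 843, d mod 4 = 3, so disc(K) = 4d = 3372; |disc(K)| = 3372
Real quadratic field, so n = 2, s = r2 = 0, r1 = 2
M = (n!/n^n) * (4/pi)^s * sqrt(|disc(K)|) = (2!/2^2) * (4/pi)^0 * sqrt(3372)
= 0.5 * 1.000000 * 58.068925
= 29.0345

29.0345


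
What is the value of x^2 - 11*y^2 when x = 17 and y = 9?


x^2 - d*y^2
= 17^2 - 11*9^2
= 289 - 891
= -602

-602


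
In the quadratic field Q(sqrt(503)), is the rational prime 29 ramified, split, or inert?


K = Q(sqrt(503)). Since d mod 4 = 3, disc(K) = 2012.
Check p | disc: 2012 mod 29 = 11.
p does not divide disc. Compute Legendre symbol (d/p):
10^((29-1)/2) mod 29 = -1
(d/p) = -1, so p is inert: (p) stays prime with e=1, f=2, g=1.
Therefore p is inert.

inert


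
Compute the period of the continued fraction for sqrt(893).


Run the CF algorithm for sqrt(893).
a_0 = floor(sqrt(893)) = 29; set m_0=0, q_0=1.
Recurrence: m' = q*a - m,  q' = (d - m'^2)/q,  a' = floor((a_0 + m')/q').
  step 1: m=29, q=52, a=1
  step 2: m=23, q=7, a=7
  step 3: m=26, q=31, a=1
  step 4: m=5, q=28, a=1
  step 5: m=23, q=13, a=4
  step 6: m=29, q=4, a=14
  step 7: m=27, q=41, a=1
  step 8: m=14, q=17, a=2
  step 9: m=20, q=29, a=1
  step 10: m=9, q=28, a=1
  step 11: m=19, q=19, a=2
  step 12: m=19, q=28, a=1
  step 13: m=9, q=29, a=1
  step 14: m=20, q=17, a=2
  step 15: m=14, q=41, a=1
  step 16: m=27, q=4, a=14
  step 17: m=29, q=13, a=4
  step 18: m=23, q=28, a=1
  step 19: m=5, q=31, a=1
  step 20: m=26, q=7, a=7
  step 21: m=23, q=52, a=1
  step 22: m=29, q=1, a=58
a_22 = 2*a_0 = 58, so the period closes here.
sqrt(893) = [29; 1, 7, 1, 1, 4, 14, 1, 2, 1, 1, 2, 1, 1, 2, 1, 14, 4, 1, 1, 7, 1, 58]
Period length = 22

22


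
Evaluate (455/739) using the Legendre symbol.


p = 739 is prime, so compute (455/739) with the reciprocity algorithm (Jacobi-symbol steps: pull out 2s via (2/n), flip via reciprocity, reduce):
  reciprocity: (455/739) -> -(739/455)
  reduce: (284/455)
  pull out 2: (2/455) = +1  (since 455 mod 8 = 7)
  pull out 2: (2/455) = +1  (since 455 mod 8 = 7)
  reciprocity: (71/455) -> -(455/71)
  reduce: (29/71)
  reciprocity: (29/71) -> +(71/29)
  reduce: (13/29)
  reciprocity: (13/29) -> +(29/13)
  reduce: (3/13)
  reciprocity: (3/13) -> +(13/3)
  reduce: (1/3)
  (1/3) = 1
Product of signs = 1
(455/739) = 1

1


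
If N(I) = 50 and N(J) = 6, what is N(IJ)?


N(IJ) = N(I) * N(J)
= 50 * 6
= 300

300


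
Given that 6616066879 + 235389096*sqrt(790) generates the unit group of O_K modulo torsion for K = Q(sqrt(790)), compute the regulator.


epsilon = 6616066879 + 235389096*sqrt(790)
= 1.3232e+10
R = ln(1.3232e+10)
= 23.3059

23.3059


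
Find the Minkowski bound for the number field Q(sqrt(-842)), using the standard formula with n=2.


d = -842, d mod 4 = 2, so disc(K) = 4d = -3368; |disc(K)| = 3368
Imaginary quadratic field, so n = 2, s = r2 = 1, r1 = 0
M = (n!/n^n) * (4/pi)^s * sqrt(|disc(K)|) = (2!/2^2) * (4/pi)^1 * sqrt(3368)
= 0.5 * 1.273240 * 58.034473
= 36.9459

36.9459


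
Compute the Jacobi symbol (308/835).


Compute (308/835) via quadratic reciprocity:
  pull out 2: (2/835) = -1  (since 835 mod 8 = 3)
  pull out 2: (2/835) = -1  (since 835 mod 8 = 3)
  reciprocity: (77/835) -> +(835/77)
  reduce: (65/77)
  reciprocity: (65/77) -> +(77/65)
  reduce: (12/65)
  pull out 2: (2/65) = +1  (since 65 mod 8 = 1)
  pull out 2: (2/65) = +1  (since 65 mod 8 = 1)
  reciprocity: (3/65) -> +(65/3)
  reduce: (2/3)
  pull out 2: (2/3) = -1  (since 3 mod 8 = 3)
  (1/3) = 1
Product of signs = -1

-1


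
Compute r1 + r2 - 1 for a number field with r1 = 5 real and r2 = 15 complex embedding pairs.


By Dirichlet's unit theorem:
rank = r1 + r2 - 1
= 5 + 15 - 1
= 19

19


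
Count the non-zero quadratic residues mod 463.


For prime p, the number of non-zero quadratic residues is (p-1)/2.
= (463-1)/2
= 231

231


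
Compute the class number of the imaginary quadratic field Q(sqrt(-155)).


K = Q(sqrt(-155)). d mod 4 = 1, so D = disc(K) = d = -155
h(K) equals the number of primitive reduced positive-definite forms (a, b, c) = a*x^2 + b*x*y + c*y^2 with b^2 - 4ac = D,
where reduced means |b| <= a <= c, with b >= 0 whenever |b| = a or a = c, and primitive means gcd(a, b, c) = 1.
Reduced forces 3a^2 <= |D| = 155, so 1 <= a <= 7; b must have the parity of D, and c = (b^2 - D)/(4a) must be an integer >= a.
Enumerate a = 1..7, b in [-a, a]:
  a=1: (1, 1, 39)  [1]
  a=2: none
  a=3: (3, -1, 13), (3, 1, 13)  [2]
  a=4: none
  a=5: (5, 5, 9)  [1]
  a=6..7: none
Total reduced forms: 1 + 2 + 1 = 4
h = 4

4


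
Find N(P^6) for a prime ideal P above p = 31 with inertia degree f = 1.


N(P^a) = p^(a*f)
= 31^(6*1)
= 31^6
= 887503681

887503681


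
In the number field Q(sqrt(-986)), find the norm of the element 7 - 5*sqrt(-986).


N(a + b*sqrt(d)) = a^2 - d*b^2
= (7)^2 - (-986)*(-5)^2
= 49 + 24650
= 24699

24699


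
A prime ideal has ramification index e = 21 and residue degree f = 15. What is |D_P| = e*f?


|D_P| = e * f
= 21 * 15
= 315

315


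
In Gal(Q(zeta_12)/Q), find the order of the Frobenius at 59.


The Frobenius at p in Gal(Q(zeta_n)/Q) = (Z/nZ)* is the class of p, so its order is ord_12(59), the smallest k >= 1 with 59^k = 1 mod 12.
n = 12 = 2^2 * 3, phi(12) = 4; the order divides phi(n).
Divisors of 4: 1, 2, 4
Repeated squaring mod 12: 59^1 = 11, 59^2 = 1, 59^4 = 1
Test divisors in increasing order:
  k=1: 59^1 = 11 mod 12
  k=2: 59^2 = 1 mod 12  <- first divisor giving 1
Order = 2

2


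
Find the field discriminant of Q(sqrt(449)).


For K = Q(sqrt(d)) with d squarefree: disc(K) = d if d = 1 mod 4, and disc(K) = 4d if d = 2 or 3 mod 4.
Here d = 449, and d mod 4 = 1.
d = 1 mod 4 (O_K = Z[(1+sqrt(d))/2]), so disc(K) = d = 449

449


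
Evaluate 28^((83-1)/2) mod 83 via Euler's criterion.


p = 83 is prime and the exponent is (p-1)/2 = 41, so by Euler's criterion 28^41 = (28/83) = +1 or -1 mod 83.
Compute by square-and-multiply:
  41 = 32 + 8 + 1 (binary 101001)
  Repeated squaring mod 83: 28^1 = 28, 28^2 = 37, 28^4 = 41, 28^8 = 21, 28^16 = 26, 28^32 = 12
  28^41 = 28^32 * 28^8 * 28^1 = 12 * 21 * 28 mod 83
    12 * 21 = 252 = 3 mod 83
    3 * 28 = 84 = 1 mod 83
  28^41 = 1 mod 83
Result 1: 28 is a quadratic residue mod 83.
28^41 mod 83 = 1

1


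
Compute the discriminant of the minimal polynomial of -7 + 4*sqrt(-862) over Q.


The element -7 + 4*sqrt(-862) has minimal polynomial:
x^2 + 14*x + 13841
Discriminant = (14)^2 - 4*(13841)
= 196 - 55364
= -55168

-55168


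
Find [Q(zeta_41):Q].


The degree equals Euler's totient phi(41).
41 = 41
phi(41) = 40

40


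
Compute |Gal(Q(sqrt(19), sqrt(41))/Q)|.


The 2 square roots of distinct primes are multiplicatively independent over Q,
so [K:Q] = 2^2 and Gal(K/Q) is isomorphic to (Z/2Z)^2.
|Gal| = 2^2 = 4

4


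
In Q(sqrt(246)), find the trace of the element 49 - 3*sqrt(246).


Tr(a + b*sqrt(d)) = (a + b*sqrt(d)) + (a - b*sqrt(d)) = 2a
= 2 * (49)
= 98

98
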